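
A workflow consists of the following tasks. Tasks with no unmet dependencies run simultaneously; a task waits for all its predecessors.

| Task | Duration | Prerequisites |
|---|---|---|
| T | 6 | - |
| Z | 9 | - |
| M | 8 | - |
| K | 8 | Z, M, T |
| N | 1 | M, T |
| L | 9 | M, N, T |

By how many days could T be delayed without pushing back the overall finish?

2

M→N→L = 8+1+9 = 18 sets the makespan at 18 days.
The longest chain containing T totals 16 days.
Float = 18 − 16 = 2.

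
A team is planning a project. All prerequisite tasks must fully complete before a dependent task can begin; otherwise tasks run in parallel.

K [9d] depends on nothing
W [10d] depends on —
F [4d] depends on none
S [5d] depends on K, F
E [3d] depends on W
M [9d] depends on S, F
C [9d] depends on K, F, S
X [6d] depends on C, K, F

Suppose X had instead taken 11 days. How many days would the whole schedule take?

34

The binding path is K→S→C→X = 9+5+9+6 = 29; finish at 29 days.
Since X is critical, the +5 change carries straight to that chain (now 34 days).
That remains the longest chain; total 34 days.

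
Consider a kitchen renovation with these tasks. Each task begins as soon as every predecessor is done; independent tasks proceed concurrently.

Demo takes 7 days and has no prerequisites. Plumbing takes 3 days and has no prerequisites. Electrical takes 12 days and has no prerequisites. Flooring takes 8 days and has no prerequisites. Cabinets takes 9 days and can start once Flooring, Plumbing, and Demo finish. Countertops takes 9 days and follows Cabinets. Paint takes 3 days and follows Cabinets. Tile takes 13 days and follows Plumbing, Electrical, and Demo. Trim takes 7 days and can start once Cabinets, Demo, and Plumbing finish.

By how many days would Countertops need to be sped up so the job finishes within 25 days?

1

Current finish: 26 days; target: 25.
Countertops is on every critical path, so each day cut from Countertops cuts the finish by one (this holds down to a finish of 25).
Need 26 − 25 = 1 day off Countertops → Countertops becomes 8 days, finish becomes 25.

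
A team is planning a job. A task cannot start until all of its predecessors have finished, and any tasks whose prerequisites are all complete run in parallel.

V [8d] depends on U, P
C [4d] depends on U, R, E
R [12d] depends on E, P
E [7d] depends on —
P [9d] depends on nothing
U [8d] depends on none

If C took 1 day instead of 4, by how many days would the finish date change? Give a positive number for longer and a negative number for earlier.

-3

The binding path is P→R→C = 9+12+4 = 25; finish at 25 days.
C is on the critical path; changing it to 1 makes that path 22 days.
No other chain overtakes it, so the finish is 22 days.
Change in finish: 22 − 25 = -3 days.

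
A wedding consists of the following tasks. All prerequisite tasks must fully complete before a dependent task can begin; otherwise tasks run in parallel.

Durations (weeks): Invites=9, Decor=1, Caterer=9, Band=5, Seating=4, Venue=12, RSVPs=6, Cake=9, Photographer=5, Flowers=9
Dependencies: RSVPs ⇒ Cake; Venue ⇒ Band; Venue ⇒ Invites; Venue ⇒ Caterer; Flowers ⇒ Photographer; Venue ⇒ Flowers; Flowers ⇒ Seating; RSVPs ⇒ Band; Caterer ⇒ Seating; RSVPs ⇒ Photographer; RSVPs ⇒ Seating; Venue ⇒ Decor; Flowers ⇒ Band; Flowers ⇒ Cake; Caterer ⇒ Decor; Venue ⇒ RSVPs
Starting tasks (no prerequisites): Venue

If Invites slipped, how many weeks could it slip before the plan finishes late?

9

Critical path: Venue→Flowers→Cake = 12+9+9 = 30, so the finish is 30 weeks.
Invites finishes as early as 21 and must finish by 30.
Slack of Invites = 21 − 12 = 9 weeks.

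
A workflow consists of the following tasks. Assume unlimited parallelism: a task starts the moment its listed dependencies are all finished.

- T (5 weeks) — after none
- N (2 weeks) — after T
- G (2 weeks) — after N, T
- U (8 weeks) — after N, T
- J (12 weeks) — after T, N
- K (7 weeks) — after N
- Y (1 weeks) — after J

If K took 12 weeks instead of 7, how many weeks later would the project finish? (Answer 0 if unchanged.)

Actual critical path: T→N→J→Y = 5+2+12+1 = 20 ⇒ 20 weeks.
K has 6 weeks of float (longest path through it is 14).
The critical path is still T→N→J→Y; finish is now 20 weeks.
Change in finish: 20 − 20 = +0 weeks.

0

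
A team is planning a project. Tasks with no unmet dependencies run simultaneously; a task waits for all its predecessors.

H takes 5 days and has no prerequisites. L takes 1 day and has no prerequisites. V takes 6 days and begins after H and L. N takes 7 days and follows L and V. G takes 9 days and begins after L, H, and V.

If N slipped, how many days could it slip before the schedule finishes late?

2

Critical path: H→V→G = 5+6+9 = 20, so the finish is 20 days.
N finishes as early as 18 and must finish by 20.
So N can slip 20 − 18 = 2 days.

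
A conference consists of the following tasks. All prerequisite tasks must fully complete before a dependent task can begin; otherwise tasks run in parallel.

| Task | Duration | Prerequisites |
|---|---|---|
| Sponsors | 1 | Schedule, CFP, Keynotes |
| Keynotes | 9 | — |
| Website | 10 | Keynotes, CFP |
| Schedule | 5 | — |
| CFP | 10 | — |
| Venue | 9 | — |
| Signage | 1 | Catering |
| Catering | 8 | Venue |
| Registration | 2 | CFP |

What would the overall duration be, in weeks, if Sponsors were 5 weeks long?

Baseline: CFP→Website = 10+10 = 20 → 20 weeks.
Sponsors is off the critical path — its longest chain is 11 weeks, giving 9 of slack.
The critical path is still CFP→Website; finish is now 20 weeks.

20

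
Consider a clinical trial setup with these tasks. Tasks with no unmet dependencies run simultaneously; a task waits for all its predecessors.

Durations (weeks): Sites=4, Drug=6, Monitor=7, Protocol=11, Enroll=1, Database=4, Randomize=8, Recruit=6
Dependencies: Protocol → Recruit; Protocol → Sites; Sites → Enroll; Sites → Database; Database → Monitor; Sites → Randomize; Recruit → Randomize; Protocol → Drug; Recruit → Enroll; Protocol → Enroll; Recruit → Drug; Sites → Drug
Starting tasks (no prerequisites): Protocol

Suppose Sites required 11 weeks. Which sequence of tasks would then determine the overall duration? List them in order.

Protocol, Sites, Database, Monitor

Critical path before the change: Protocol→Sites→Database→Monitor = 11+4+4+7 = 26 giving 26 weeks.
Since Sites is critical, the +7 change carries straight to that chain (now 33 weeks).
The critical path is still Protocol→Sites→Database→Monitor; finish is now 33 weeks.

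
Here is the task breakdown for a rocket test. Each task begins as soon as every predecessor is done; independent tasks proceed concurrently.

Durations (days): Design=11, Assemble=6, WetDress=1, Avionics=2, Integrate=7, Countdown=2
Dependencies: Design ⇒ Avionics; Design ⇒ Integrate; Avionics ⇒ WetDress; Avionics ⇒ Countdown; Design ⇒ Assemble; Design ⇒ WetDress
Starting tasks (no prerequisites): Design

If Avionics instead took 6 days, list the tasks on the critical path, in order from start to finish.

The binding path is Design→Integrate = 11+7 = 18; finish at 18 days.
Avionics is off the critical path — its longest chain is 15 days, giving 3 of slack.
The binding chain switches to Design→Avionics→Countdown = 11+6+2 = 19; finish 19 days.

Design, Avionics, Countdown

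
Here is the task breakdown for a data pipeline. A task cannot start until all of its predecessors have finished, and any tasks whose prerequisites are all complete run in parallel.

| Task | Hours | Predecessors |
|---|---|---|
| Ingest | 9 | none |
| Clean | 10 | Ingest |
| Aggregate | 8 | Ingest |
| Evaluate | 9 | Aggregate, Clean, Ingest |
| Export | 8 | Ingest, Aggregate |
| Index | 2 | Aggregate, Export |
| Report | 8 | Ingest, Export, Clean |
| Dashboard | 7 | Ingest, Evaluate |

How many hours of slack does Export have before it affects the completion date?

Critical path: Ingest→Clean→Evaluate→Dashboard = 9+10+9+7 = 35, so the finish is 35 hours.
Export finishes as early as 25 and must finish by 27.
Float = 35 − 33 = 2.

2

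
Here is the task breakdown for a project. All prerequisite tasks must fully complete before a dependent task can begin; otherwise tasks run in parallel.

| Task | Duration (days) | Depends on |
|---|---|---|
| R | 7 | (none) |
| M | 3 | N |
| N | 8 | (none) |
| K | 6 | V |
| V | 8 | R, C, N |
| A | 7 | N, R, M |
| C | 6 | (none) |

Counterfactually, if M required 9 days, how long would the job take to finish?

Critical path before the change: N→V→K = 8+8+6 = 22 giving 22 days.
The longest path through M is only 18 days, so M has float 4.
New critical path: N→M→A = 8+9+7 = 24 ⇒ 24 days.

24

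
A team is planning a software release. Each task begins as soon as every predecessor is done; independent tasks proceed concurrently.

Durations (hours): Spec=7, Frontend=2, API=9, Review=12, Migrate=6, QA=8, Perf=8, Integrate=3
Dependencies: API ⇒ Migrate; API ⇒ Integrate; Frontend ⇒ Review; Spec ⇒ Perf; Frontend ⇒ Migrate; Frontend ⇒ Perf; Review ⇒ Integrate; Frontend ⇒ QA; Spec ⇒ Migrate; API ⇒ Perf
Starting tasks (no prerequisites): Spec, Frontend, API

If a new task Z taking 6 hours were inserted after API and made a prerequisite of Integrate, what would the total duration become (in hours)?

Originally the plan takes 17 hours.
With Z inserted, Integrate now waits for max(API, Review, Z).
New critical path: API→Z→Integrate = 9+6+3 = 18 ⇒ 18 hours.

18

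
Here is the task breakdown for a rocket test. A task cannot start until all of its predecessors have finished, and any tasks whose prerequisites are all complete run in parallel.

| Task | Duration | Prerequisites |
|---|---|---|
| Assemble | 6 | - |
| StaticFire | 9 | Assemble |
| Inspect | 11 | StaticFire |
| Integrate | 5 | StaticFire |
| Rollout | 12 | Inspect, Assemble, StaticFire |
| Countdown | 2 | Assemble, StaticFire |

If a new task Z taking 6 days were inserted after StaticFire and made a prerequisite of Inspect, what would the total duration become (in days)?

Originally the schedule takes 38 days.
With Z inserted, Inspect now waits for max(StaticFire, Z).
New critical path: Assemble→StaticFire→Z→Inspect→Rollout = 6+9+6+11+12 = 44 ⇒ 44 days.

44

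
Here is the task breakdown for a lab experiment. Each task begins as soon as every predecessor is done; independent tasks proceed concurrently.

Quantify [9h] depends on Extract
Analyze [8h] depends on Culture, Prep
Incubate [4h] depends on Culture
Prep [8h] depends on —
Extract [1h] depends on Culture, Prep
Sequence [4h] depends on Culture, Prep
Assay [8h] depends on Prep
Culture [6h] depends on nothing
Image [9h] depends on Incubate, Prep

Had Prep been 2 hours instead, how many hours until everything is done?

19

Actual critical path: Culture→Incubate→Image = 6+4+9 = 19 ⇒ 19 hours.
Prep has 1 hour of float (longest path through it is 18).
No other chain overtakes it, so the finish is 19 hours.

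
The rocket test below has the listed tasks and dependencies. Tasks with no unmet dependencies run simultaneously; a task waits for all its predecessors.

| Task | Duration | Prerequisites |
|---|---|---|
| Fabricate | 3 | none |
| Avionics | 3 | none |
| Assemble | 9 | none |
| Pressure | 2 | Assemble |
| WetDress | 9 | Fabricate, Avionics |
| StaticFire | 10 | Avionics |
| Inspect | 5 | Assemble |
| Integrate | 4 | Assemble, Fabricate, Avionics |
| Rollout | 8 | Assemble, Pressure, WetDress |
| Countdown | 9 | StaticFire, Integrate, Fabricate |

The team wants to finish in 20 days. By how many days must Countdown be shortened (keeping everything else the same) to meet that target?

Current finish: 22 days; target: 20.
Countdown is on every critical path, so each day cut from Countdown cuts the finish by one (this holds down to a finish of 20).
Need 22 − 20 = 2 days off Countdown → Countdown becomes 7 days, finish becomes 20.

2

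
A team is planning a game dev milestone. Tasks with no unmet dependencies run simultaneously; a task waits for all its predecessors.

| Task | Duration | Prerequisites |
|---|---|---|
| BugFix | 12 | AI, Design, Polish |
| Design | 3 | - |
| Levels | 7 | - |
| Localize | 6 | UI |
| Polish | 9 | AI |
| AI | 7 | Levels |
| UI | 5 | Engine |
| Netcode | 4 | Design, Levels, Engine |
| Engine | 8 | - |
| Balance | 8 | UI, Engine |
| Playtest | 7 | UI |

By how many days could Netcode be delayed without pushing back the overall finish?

23

The longest chain is Levels→AI→Polish→BugFix = 7+7+9+12 = 35; overall finish 35 days.
Longest path through Netcode: 12 days (earliest finish 12, latest finish 35).
So Netcode can slip 35 − 12 = 23 days.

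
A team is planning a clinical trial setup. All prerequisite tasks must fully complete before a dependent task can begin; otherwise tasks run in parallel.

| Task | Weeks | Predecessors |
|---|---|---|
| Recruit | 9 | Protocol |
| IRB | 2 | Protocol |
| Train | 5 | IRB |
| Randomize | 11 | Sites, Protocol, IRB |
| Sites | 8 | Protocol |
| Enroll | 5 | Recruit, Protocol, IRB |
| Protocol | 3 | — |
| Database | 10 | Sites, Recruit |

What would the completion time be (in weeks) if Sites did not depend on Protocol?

With the dependency in place, Protocol→Sites→Randomize = 3+8+11 = 22 sets the finish at 22 weeks.
Without Protocol→Sites, Sites's earliest start moves from 3 to 0.
The longest chain is now Protocol→Recruit→Database = 3+9+10 = 22, so the project takes 22 weeks.

22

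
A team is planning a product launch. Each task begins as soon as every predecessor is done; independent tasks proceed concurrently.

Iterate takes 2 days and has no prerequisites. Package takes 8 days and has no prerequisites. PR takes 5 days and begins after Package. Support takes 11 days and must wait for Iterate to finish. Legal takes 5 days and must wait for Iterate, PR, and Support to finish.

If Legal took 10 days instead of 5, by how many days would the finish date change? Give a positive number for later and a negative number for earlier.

5

The binding path is Iterate→Support→Legal = 2+11+5 = 18; finish at 18 days.
Legal lies on that path, so at 10 days the path becomes 23 days.
That remains the longest chain; total 23 days.
Change in finish: 23 − 18 = +5 days.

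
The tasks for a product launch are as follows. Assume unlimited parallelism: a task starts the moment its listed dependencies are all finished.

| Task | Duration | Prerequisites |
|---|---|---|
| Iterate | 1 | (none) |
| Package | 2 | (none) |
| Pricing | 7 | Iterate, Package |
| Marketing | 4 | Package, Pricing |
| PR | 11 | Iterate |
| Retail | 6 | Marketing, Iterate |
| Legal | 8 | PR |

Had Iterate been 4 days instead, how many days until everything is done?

Actual critical path: Iterate→PR→Legal = 1+11+8 = 20 ⇒ 20 days.
Iterate lies on that path, so at 4 days the path becomes 23 days.
That remains the longest chain; total 23 days.

23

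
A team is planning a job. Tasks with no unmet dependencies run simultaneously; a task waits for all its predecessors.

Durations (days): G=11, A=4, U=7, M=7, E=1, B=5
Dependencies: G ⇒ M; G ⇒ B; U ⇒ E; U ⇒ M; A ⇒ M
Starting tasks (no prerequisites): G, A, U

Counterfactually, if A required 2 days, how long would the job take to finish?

18

The binding path is G→M = 11+7 = 18; finish at 18 days.
A has 7 days of float (longest path through it is 11).
No other chain overtakes it, so the finish is 18 days.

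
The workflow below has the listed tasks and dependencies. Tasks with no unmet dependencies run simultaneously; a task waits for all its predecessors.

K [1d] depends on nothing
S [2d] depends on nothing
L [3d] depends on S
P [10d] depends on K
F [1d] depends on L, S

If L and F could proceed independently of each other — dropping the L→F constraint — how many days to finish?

With the dependency in place, K→P = 1+10 = 11 sets the finish at 11 days.
Without L→F, F's earliest start moves from 5 to 2.
New critical path: K→P = 1+10 = 11 ⇒ 11 days.

11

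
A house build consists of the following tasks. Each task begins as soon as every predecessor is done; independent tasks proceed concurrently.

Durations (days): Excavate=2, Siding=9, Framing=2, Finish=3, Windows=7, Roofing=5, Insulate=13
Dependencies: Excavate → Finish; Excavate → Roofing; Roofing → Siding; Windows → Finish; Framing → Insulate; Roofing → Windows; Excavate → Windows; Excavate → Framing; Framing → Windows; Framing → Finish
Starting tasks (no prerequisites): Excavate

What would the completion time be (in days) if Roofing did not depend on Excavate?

Original critical path: Excavate→Framing→Insulate = 2+2+13 = 17 ⇒ 17 days.
Without Excavate→Roofing, Roofing's earliest start moves from 2 to 0.
After: Excavate→Framing→Insulate = 2+2+13 = 17 → 17 days.

17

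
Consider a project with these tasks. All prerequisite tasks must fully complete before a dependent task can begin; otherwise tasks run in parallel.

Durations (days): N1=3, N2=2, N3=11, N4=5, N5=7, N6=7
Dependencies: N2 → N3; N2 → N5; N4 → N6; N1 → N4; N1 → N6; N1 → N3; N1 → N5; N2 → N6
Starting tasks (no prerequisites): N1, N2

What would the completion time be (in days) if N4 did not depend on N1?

Before: longest chain N1→N4→N6 = 3+5+7 = 15, finish 15.
Without N1→N4, N4's earliest start moves from 3 to 0.
The longest chain is now N1→N3 = 3+11 = 14, so the project takes 14 days.

14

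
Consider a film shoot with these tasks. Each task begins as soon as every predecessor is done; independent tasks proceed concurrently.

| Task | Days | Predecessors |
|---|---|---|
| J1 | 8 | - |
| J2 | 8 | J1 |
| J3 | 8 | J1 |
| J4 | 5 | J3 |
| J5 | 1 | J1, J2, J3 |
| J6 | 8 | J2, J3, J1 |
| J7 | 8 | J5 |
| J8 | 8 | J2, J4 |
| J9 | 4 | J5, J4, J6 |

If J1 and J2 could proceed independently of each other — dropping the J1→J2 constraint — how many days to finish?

29

With the dependency in place, J1→J3→J4→J8 = 8+8+5+8 = 29 sets the finish at 29 days.
Without J1→J2, J2's earliest start moves from 8 to 0.
After: J1→J3→J4→J8 = 8+8+5+8 = 29 → 29 days.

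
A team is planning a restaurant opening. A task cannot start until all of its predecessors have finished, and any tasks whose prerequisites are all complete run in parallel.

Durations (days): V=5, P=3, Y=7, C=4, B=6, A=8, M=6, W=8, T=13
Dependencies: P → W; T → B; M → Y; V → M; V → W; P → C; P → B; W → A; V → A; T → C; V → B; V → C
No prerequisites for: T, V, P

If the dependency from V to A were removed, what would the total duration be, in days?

21

Before: longest chain V→W→A = 5+8+8 = 21, finish 21.
Dropping V→A doesn't change A's earliest start (13); another predecessor still binds.
New critical path: V→W→A = 5+8+8 = 21 ⇒ 21 days.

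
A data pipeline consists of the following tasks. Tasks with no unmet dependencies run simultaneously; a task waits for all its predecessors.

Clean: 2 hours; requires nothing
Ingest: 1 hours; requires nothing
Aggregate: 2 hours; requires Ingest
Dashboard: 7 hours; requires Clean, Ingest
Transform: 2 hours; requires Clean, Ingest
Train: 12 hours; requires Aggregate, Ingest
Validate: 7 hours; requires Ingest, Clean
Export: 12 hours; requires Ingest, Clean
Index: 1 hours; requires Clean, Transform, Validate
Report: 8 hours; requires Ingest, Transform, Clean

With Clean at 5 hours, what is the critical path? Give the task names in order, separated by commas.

The binding path is Ingest→Aggregate→Train = 1+2+12 = 15; finish at 15 hours.
The longest path through Clean is only 14 hours, so Clean has float 1.
The binding chain switches to Clean→Export = 5+12 = 17; finish 17 hours.

Clean, Export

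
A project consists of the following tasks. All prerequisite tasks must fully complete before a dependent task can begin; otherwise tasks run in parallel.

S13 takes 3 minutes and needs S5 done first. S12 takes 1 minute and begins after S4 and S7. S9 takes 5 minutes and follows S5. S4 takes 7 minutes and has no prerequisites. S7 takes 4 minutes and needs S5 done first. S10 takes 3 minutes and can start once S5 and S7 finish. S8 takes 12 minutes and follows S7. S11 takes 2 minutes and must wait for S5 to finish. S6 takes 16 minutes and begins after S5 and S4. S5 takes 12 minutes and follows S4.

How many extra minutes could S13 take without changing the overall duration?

The longest chain is S4→S5→S6 = 7+12+16 = 35; overall finish 35 minutes.
S13 finishes as early as 22 and must finish by 35.
Float = 35 − 22 = 13.

13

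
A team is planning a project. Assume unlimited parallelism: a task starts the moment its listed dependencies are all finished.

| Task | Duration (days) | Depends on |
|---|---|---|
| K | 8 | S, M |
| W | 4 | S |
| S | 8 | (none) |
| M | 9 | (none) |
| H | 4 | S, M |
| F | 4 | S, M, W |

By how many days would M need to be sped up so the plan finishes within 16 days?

Current finish: 17 days; target: 16.
M is on every critical path, so each day cut from M cuts the finish by one (this holds down to a finish of 16).
Need 17 − 16 = 1 day off M → M becomes 8 days, finish becomes 16.

1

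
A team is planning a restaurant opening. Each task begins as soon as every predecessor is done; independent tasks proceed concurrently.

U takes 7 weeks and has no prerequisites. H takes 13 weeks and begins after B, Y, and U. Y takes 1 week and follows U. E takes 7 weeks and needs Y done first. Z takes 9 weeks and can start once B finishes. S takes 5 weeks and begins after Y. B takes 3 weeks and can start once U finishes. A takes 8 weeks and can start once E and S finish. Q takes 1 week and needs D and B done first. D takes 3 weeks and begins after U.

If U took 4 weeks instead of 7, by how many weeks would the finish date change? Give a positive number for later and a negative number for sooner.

As given, the longest chain is U→B→H = 7+3+13 = 23, so the finish is 23 weeks.
U is on the critical path; changing it to 4 makes that path 20 weeks.
No other chain overtakes it, so the finish is 20 weeks.
Change in finish: 20 − 23 = -3 weeks.

-3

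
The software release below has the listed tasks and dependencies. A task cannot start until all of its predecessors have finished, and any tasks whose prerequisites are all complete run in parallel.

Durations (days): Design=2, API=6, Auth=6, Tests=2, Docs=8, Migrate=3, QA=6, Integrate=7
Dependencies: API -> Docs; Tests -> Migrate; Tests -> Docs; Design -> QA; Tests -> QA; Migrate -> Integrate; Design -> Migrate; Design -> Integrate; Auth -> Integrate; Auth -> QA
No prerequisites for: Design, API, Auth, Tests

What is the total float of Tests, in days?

2

Critical path: API→Docs = 6+8 = 14, so the finish is 14 days.
Tests finishes as early as 2 and must finish by 4.
So Tests can slip 4 − 2 = 2 days.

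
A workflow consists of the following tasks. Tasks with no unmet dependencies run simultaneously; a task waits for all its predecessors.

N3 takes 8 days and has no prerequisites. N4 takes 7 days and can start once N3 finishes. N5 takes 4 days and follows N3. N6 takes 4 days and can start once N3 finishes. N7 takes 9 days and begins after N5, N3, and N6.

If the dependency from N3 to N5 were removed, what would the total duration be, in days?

21

With the dependency in place, N3→N5→N7 = 8+4+9 = 21 sets the finish at 21 days.
Without N3→N5, N5's earliest start moves from 8 to 0.
New critical path: N3→N6→N7 = 8+4+9 = 21 ⇒ 21 days.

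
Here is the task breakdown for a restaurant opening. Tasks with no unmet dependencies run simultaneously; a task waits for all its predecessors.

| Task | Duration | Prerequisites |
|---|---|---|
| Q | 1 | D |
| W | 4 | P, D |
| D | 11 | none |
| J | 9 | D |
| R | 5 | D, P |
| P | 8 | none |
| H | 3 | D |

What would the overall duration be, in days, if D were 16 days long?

25

The binding path is D→J = 11+9 = 20; finish at 20 days.
D lies on that path, so at 16 days the path becomes 25 days.
The critical path is still D→J; finish is now 25 days.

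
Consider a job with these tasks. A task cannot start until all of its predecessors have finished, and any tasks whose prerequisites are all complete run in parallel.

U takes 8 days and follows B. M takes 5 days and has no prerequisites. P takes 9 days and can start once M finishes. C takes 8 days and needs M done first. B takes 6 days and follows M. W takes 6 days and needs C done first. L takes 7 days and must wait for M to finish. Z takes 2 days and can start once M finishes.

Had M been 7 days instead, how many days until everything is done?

Critical path before the change: M→C→W = 5+8+6 = 19 giving 19 days.
M is on the critical path; changing it to 7 makes that path 21 days.
That remains the longest chain; total 21 days.

21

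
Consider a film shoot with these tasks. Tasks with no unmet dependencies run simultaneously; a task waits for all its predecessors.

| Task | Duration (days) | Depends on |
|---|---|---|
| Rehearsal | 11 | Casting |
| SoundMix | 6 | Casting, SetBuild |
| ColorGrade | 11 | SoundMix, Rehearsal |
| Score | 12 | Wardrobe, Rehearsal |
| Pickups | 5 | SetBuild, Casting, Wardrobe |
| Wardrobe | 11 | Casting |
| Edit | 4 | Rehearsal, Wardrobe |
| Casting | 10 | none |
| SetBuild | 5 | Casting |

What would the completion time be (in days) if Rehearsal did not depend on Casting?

33

Before: longest chain Casting→Wardrobe→Score = 10+11+12 = 33, finish 33.
Without Casting→Rehearsal, Rehearsal's earliest start moves from 10 to 0.
New critical path: Casting→Wardrobe→Score = 10+11+12 = 33 ⇒ 33 days.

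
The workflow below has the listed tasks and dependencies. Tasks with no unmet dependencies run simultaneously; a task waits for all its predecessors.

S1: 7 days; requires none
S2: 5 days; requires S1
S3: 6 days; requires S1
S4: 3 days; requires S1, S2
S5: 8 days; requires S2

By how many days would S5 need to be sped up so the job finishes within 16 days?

4

Current finish: 20 days; target: 16.
S5 is on every critical path, so each day cut from S5 cuts the finish by one (this holds down to a finish of 15).
Need 20 − 16 = 4 days off S5 → S5 becomes 4 days, finish becomes 16.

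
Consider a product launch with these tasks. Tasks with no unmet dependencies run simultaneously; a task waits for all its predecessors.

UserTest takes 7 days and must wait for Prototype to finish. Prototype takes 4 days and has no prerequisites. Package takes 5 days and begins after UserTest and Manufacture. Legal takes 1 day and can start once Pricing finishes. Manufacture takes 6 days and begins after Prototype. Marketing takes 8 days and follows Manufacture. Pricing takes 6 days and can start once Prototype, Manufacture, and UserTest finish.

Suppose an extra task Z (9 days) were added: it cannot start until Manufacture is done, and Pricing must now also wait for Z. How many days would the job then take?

Originally the job takes 18 days.
With Z inserted, Pricing now waits for max(Prototype, Manufacture, UserTest, Z).
New critical path: Prototype→Manufacture→Z→Pricing→Legal = 4+6+9+6+1 = 26 ⇒ 26 days.

26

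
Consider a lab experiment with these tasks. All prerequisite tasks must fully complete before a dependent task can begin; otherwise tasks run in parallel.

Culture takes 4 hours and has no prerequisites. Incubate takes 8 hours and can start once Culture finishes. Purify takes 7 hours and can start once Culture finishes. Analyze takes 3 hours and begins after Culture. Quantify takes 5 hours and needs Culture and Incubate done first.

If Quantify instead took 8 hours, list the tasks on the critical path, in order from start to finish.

Culture, Incubate, Quantify

As given, the longest chain is Culture→Incubate→Quantify = 4+8+5 = 17, so the finish is 17 hours.
Quantify lies on that path, so at 8 hours the path becomes 20 hours.
That remains the longest chain; total 20 hours.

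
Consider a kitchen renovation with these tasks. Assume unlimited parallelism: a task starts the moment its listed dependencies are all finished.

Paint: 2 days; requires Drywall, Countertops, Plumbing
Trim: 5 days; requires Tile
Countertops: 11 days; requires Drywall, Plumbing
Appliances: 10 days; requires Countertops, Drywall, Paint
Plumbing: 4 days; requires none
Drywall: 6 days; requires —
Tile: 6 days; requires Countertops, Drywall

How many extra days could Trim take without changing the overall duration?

The longest chain is Drywall→Countertops→Paint→Appliances = 6+11+2+10 = 29; overall finish 29 days.
The longest chain containing Trim totals 28 days.
Slack of Trim = 24 − 23 = 1 day.

1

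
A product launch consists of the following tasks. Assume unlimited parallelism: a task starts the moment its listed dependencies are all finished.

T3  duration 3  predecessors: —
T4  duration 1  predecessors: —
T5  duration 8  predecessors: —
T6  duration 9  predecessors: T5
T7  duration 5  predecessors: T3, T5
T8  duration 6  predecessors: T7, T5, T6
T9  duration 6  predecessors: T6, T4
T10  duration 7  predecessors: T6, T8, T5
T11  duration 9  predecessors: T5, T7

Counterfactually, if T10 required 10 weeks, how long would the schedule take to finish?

33

As given, the longest chain is T5→T6→T8→T10 = 8+9+6+7 = 30, so the finish is 30 weeks.
Since T10 is critical, the +3 change carries straight to that chain (now 33 weeks).
No other chain overtakes it, so the finish is 33 weeks.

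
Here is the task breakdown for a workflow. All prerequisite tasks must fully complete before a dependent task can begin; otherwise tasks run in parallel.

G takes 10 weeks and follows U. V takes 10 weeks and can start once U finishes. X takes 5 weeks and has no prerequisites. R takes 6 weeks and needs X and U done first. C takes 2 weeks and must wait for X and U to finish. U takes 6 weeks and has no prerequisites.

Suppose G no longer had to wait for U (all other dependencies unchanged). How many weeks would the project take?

Original critical path: U→V = 6+10 = 16 ⇒ 16 weeks.
Without U→G, G's earliest start moves from 6 to 0.
The longest chain is now U→V = 6+10 = 16, so the project takes 16 weeks.

16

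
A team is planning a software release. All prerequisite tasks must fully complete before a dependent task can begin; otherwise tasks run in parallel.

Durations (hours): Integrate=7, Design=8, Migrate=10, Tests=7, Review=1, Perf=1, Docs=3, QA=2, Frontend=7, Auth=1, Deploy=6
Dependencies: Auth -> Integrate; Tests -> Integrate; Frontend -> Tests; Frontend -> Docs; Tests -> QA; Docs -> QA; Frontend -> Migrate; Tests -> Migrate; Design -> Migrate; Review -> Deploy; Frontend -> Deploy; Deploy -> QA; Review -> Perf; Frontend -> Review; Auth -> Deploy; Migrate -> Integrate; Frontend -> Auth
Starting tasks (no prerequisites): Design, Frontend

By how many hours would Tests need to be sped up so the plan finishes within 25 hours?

Current finish: 31 hours; target: 25.
Tests is on every critical path, so each hour cut from Tests cuts the finish by one (this holds down to a finish of 25).
Need 31 − 25 = 6 hours off Tests → Tests becomes 1 hour, finish becomes 25.

6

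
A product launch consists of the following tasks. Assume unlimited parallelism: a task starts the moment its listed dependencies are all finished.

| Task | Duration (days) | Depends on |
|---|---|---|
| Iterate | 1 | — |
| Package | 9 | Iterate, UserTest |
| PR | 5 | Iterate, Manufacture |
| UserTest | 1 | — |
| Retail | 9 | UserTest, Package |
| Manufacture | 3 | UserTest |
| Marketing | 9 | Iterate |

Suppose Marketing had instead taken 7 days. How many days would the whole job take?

As given, the longest chain is UserTest→Package→Retail = 1+9+9 = 19, so the finish is 19 days.
Marketing has 9 days of float (longest path through it is 10).
No other chain overtakes it, so the finish is 19 days.

19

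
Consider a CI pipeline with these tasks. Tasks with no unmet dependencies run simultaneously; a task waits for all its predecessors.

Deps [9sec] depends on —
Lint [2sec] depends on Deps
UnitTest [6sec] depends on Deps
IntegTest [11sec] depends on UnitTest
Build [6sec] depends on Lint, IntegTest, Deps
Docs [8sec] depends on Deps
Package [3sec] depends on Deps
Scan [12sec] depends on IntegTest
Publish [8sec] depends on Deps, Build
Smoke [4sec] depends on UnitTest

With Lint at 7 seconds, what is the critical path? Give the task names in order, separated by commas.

Deps, UnitTest, IntegTest, Build, Publish

As given, the longest chain is Deps→UnitTest→IntegTest→Build→Publish = 9+6+11+6+8 = 40, so the finish is 40 seconds.
Lint is off the critical path — its longest chain is 25 seconds, giving 15 of slack.
The critical path is still Deps→UnitTest→IntegTest→Build→Publish; finish is now 40 seconds.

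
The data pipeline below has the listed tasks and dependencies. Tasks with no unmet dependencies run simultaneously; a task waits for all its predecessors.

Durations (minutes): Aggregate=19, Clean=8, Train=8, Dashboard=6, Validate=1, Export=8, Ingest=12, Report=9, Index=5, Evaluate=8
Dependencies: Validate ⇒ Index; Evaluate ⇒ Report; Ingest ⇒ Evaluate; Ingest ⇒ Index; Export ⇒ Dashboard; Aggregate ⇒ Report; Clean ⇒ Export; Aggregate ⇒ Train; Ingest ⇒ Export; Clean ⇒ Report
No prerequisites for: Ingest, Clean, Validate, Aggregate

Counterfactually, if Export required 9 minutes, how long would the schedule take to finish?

29

Baseline: Ingest→Evaluate→Report = 12+8+9 = 29 → 29 minutes.
Export is off the critical path — its longest chain is 26 minutes, giving 3 of slack.
That remains the longest chain; total 29 minutes.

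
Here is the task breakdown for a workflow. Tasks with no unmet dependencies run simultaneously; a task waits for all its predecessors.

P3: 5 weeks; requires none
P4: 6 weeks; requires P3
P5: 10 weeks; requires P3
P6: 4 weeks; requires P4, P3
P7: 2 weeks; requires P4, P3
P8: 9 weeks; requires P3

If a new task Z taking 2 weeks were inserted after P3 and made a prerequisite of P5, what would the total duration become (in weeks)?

17

Originally the schedule takes 15 weeks.
With Z inserted, P5 now waits for max(P3, Z).
New critical path: P3→Z→P5 = 5+2+10 = 17 ⇒ 17 weeks.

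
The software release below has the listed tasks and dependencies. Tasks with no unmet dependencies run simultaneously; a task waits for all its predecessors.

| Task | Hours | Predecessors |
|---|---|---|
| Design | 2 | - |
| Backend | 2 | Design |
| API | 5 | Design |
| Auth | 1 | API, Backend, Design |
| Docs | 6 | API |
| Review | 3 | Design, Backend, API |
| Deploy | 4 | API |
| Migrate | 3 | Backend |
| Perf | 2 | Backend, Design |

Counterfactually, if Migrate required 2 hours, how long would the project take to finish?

13

Critical path before the change: Design→API→Docs = 2+5+6 = 13 giving 13 hours.
Migrate has 6 hours of float (longest path through it is 7).
That remains the longest chain; total 13 hours.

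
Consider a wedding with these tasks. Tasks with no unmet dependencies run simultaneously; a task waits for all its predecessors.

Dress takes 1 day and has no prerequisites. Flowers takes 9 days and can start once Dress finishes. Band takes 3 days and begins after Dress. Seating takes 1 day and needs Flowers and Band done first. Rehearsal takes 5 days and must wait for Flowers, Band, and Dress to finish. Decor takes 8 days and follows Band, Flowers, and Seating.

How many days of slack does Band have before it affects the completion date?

Critical path: Dress→Flowers→Seating→Decor = 1+9+1+8 = 19, so the finish is 19 days.
The longest chain containing Band totals 13 days.
So Band can slip 10 − 4 = 6 days.

6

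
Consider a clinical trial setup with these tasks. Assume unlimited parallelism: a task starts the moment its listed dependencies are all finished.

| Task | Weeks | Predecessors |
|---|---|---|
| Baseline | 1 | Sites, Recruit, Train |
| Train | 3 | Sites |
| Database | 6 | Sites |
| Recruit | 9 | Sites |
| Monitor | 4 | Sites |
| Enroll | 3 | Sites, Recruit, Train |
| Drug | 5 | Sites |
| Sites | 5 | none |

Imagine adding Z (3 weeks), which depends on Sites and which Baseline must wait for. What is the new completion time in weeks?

17

Originally the job takes 17 weeks.
With Z inserted, Baseline now waits for max(Sites, Recruit, Train, Z).
New critical path: Sites→Recruit→Enroll = 5+9+3 = 17 ⇒ 17 weeks.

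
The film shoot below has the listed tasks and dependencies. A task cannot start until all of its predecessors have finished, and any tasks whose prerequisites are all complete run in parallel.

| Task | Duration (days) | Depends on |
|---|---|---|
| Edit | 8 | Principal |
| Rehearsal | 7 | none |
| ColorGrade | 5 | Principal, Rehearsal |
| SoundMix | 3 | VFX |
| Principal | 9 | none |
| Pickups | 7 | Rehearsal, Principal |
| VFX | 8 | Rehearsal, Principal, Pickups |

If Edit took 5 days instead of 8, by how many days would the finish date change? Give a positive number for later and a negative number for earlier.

0

As given, the longest chain is Principal→Pickups→VFX→SoundMix = 9+7+8+3 = 27, so the finish is 27 days.
Edit has 10 days of float (longest path through it is 17).
That remains the longest chain; total 27 days.
Change in finish: 27 − 27 = +0 days.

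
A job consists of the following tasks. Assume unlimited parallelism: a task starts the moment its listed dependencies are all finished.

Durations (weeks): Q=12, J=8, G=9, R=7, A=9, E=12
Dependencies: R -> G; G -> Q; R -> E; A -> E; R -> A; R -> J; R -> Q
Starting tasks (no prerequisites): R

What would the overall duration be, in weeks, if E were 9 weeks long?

Actual critical path: R→A→E = 7+9+12 = 28 ⇒ 28 weeks.
E lies on that path, so at 9 weeks the path becomes 25 weeks.
Now R→G→Q = 7+9+12 = 28 is longest, so the finish becomes 28 weeks.

28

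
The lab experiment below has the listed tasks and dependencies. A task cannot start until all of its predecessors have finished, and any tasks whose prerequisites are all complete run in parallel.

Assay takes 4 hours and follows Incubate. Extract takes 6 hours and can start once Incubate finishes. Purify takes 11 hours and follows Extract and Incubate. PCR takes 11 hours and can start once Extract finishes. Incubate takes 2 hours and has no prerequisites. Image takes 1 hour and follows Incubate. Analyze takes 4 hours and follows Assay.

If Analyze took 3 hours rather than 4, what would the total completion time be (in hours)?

Baseline: Incubate→Extract→PCR = 2+6+11 = 19 → 19 hours.
Analyze has 9 hours of float (longest path through it is 10).
That remains the longest chain; total 19 hours.

19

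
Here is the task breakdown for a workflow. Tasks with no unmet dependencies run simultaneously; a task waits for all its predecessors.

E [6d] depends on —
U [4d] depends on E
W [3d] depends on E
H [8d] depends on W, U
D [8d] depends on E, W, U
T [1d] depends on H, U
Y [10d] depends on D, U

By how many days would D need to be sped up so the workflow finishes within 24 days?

Current finish: 28 days; target: 24.
D is on every critical path, so each day cut from D cuts the finish by one (this holds down to a finish of 21).
Need 28 − 24 = 4 days off D → D becomes 4 days, finish becomes 24.

4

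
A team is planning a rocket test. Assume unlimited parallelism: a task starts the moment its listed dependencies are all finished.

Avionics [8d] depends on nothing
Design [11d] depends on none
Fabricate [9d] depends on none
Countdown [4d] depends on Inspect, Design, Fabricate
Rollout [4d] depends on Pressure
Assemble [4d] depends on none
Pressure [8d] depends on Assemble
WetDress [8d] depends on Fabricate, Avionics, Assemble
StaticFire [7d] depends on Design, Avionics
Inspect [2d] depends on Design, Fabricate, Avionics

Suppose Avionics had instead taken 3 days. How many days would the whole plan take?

Baseline: Design→StaticFire = 11+7 = 18 → 18 days.
Avionics has 2 days of float (longest path through it is 16).
That remains the longest chain; total 18 days.

18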